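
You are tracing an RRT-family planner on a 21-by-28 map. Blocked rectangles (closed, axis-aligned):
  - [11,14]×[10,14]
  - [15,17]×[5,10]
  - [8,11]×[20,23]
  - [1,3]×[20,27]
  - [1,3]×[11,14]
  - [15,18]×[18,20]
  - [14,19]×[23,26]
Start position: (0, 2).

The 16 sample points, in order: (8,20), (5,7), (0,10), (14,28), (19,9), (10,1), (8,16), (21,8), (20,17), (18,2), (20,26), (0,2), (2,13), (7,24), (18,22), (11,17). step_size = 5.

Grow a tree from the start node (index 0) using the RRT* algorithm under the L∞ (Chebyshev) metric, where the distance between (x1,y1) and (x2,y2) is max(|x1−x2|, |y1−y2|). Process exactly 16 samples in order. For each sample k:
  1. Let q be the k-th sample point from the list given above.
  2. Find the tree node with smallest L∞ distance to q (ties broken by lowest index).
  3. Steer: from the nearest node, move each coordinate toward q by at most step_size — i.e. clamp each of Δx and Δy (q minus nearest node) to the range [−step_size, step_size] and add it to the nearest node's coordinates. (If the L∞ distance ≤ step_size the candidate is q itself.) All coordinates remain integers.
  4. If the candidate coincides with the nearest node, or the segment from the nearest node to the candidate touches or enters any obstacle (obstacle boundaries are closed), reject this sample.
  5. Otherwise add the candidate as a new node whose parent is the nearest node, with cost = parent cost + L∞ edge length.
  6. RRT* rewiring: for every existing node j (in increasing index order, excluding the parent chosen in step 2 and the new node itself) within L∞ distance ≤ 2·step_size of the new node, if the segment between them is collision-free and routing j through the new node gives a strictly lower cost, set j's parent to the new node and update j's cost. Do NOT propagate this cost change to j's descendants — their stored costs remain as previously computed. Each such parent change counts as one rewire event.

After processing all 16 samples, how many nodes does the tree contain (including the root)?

Node count: 10

1. q=(8,20) nearest=0 d=18 new=(5,7) → add node 1 parent=0 cost=5
2. q=(5,7) nearest=1 d=0 → coincident, reject
3. q=(0,10) nearest=1 d=5 new=(0,10) → add node 2 parent=1 cost=10
4. q=(14,28) nearest=2 d=18 new=(5,15) → blocked by [1,3]×[11,14], reject
5. q=(19,9) nearest=1 d=14 new=(10,9) → add node 3 parent=1 cost=10
6. q=(10,1) nearest=1 d=6 new=(10,2) → add node 4 parent=1 cost=10
7. q=(8,16) nearest=3 d=7 new=(8,14) → add node 5 parent=3 cost=15
8. q=(21,8) nearest=3 d=11 new=(15,8) → blocked by [15,17]×[5,10], reject
9. q=(20,17) nearest=3 d=10 new=(15,14) → blocked by [11,14]×[10,14], reject
10. q=(18,2) nearest=3 d=8 new=(15,4) → add node 6 parent=3 cost=15
11. q=(20,26) nearest=5 d=12 new=(13,19) → add node 7 parent=5 cost=20
12. q=(0,2) nearest=0 d=0 → coincident, reject
13. q=(2,13) nearest=2 d=3 new=(2,13) → blocked by [1,3]×[11,14], reject
14. q=(7,24) nearest=7 d=6 new=(8,24) → blocked by [8,11]×[20,23], reject
15. q=(18,22) nearest=7 d=5 new=(18,22) → add node 8 parent=7 cost=25
16. q=(11,17) nearest=7 d=2 new=(11,17) → add node 9 parent=7 cost=22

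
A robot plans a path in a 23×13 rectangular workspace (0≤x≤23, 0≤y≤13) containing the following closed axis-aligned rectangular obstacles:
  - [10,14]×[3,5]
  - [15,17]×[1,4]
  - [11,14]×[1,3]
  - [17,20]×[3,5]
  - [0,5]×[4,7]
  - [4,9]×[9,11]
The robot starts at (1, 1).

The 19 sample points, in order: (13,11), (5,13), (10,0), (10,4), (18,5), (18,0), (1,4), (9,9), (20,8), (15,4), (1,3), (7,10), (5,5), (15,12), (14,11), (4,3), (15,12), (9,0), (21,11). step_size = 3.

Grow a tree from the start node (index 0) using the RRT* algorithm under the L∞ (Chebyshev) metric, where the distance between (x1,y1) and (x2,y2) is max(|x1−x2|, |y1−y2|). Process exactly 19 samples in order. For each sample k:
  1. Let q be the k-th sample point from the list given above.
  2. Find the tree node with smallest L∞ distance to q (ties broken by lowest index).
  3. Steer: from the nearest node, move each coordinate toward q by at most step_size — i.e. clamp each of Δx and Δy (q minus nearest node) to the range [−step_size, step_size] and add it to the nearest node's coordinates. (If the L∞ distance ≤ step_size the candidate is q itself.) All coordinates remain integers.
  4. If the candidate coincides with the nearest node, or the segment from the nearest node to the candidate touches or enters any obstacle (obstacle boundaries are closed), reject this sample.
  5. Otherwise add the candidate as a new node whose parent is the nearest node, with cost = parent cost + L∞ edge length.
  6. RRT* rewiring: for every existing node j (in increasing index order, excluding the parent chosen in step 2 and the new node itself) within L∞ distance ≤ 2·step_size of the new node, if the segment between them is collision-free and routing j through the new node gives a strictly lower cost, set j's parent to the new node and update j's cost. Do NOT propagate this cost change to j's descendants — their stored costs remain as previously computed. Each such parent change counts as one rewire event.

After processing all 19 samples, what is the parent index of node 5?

Parent of node 5: 0

1. q=(13,11) nearest=0 d=12 new=(4,4) → blocked by [0,5]×[4,7], reject
2. q=(5,13) nearest=0 d=12 new=(4,4) → blocked by [0,5]×[4,7], reject
3. q=(10,0) nearest=0 d=9 new=(4,0) → add node 1 parent=0 cost=3
4. q=(10,4) nearest=1 d=6 new=(7,3) → add node 2 parent=1 cost=6
5. q=(18,5) nearest=2 d=11 new=(10,5) → blocked by [10,14]×[3,5], reject
6. q=(18,0) nearest=2 d=11 new=(10,0) → add node 3 parent=2 cost=9
7. q=(1,4) nearest=0 d=3 new=(1,4) → blocked by [0,5]×[4,7], reject
8. q=(9,9) nearest=2 d=6 new=(9,6) → add node 4 parent=2 cost=9
9. q=(20,8) nearest=3 d=10 new=(13,3) → blocked by [10,14]×[3,5], reject
10. q=(15,4) nearest=3 d=5 new=(13,3) → blocked by [10,14]×[3,5], reject
11. q=(1,3) nearest=0 d=2 new=(1,3) → add node 5 parent=0 cost=2
12. q=(7,10) nearest=4 d=4 new=(7,9) → blocked by [4,9]×[9,11], reject
13. q=(5,5) nearest=2 d=2 new=(5,5) → blocked by [0,5]×[4,7], reject
14. q=(15,12) nearest=4 d=6 new=(12,9) → add node 6 parent=4 cost=12
15. q=(14,11) nearest=6 d=2 new=(14,11) → add node 7 parent=6 cost=14
16. q=(4,3) nearest=0 d=3 new=(4,3) → add node 8 parent=0 cost=3; rewire 4→8 (8<9)
17. q=(15,12) nearest=7 d=1 new=(15,12) → add node 9 parent=7 cost=15
18. q=(9,0) nearest=3 d=1 new=(9,0) → add node 10 parent=3 cost=10
19. q=(21,11) nearest=9 d=6 new=(18,11) → add node 11 parent=9 cost=18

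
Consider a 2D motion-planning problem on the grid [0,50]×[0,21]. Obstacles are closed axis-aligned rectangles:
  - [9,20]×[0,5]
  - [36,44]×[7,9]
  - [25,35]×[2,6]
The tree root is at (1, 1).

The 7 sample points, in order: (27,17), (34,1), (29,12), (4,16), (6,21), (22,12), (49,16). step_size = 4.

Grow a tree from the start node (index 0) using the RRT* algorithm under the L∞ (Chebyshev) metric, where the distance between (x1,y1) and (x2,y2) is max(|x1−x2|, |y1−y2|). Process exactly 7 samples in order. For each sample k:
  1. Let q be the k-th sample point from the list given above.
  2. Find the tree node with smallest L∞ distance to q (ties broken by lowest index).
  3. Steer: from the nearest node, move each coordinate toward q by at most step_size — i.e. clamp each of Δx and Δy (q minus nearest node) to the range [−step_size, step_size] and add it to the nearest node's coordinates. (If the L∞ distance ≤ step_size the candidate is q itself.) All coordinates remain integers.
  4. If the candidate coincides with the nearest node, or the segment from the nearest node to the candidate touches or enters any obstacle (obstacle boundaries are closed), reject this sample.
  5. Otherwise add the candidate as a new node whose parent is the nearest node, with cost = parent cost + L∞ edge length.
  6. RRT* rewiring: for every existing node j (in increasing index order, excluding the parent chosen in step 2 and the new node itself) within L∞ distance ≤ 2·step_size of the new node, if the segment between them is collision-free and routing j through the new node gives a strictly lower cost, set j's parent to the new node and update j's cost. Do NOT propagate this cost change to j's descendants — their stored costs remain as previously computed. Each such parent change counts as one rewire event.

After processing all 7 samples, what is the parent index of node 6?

1. q=(27,17) nearest=0 d=26 new=(5,5) → add node 1 parent=0 cost=4
2. q=(34,1) nearest=1 d=29 new=(9,1) → blocked by [9,20]×[0,5], reject
3. q=(29,12) nearest=1 d=24 new=(9,9) → add node 2 parent=1 cost=8
4. q=(4,16) nearest=2 d=7 new=(5,13) → add node 3 parent=2 cost=12
5. q=(6,21) nearest=3 d=8 new=(6,17) → add node 4 parent=3 cost=16
6. q=(22,12) nearest=2 d=13 new=(13,12) → add node 5 parent=2 cost=12
7. q=(49,16) nearest=5 d=36 new=(17,16) → add node 6 parent=5 cost=16

Parent of node 6: 5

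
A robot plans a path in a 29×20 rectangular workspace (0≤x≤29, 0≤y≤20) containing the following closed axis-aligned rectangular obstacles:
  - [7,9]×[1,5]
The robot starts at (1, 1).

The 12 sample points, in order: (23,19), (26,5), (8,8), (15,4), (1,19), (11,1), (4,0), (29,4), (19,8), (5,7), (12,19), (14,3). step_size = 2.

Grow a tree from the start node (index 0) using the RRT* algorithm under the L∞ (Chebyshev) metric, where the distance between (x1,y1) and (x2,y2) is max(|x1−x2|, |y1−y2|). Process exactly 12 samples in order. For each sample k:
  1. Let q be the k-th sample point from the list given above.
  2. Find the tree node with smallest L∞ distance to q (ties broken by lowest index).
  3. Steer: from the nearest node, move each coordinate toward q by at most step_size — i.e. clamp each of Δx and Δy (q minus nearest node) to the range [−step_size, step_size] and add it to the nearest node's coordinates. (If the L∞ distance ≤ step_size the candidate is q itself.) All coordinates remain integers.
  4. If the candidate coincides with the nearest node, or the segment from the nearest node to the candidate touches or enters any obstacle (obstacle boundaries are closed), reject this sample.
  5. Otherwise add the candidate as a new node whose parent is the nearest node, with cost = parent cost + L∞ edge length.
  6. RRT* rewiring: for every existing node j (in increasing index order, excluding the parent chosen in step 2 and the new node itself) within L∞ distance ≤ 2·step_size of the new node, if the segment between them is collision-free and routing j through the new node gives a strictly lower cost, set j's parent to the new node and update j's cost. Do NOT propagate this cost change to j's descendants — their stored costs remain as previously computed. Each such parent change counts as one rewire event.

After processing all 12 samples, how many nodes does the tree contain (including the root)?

1. q=(23,19) nearest=0 d=22 new=(3,3) → add node 1 parent=0 cost=2
2. q=(26,5) nearest=1 d=23 new=(5,5) → add node 2 parent=1 cost=4
3. q=(8,8) nearest=2 d=3 new=(7,7) → add node 3 parent=2 cost=6
4. q=(15,4) nearest=3 d=8 new=(9,5) → blocked by [7,9]×[1,5], reject
5. q=(1,19) nearest=3 d=12 new=(5,9) → add node 4 parent=3 cost=8
6. q=(11,1) nearest=2 d=6 new=(7,3) → blocked by [7,9]×[1,5], reject
7. q=(4,0) nearest=0 d=3 new=(3,0) → add node 5 parent=0 cost=2
8. q=(29,4) nearest=3 d=22 new=(9,5) → blocked by [7,9]×[1,5], reject
9. q=(19,8) nearest=3 d=12 new=(9,8) → add node 6 parent=3 cost=8
10. q=(5,7) nearest=2 d=2 new=(5,7) → add node 7 parent=2 cost=6
11. q=(12,19) nearest=4 d=10 new=(7,11) → add node 8 parent=4 cost=10
12. q=(14,3) nearest=6 d=5 new=(11,6) → add node 9 parent=6 cost=10

Node count: 10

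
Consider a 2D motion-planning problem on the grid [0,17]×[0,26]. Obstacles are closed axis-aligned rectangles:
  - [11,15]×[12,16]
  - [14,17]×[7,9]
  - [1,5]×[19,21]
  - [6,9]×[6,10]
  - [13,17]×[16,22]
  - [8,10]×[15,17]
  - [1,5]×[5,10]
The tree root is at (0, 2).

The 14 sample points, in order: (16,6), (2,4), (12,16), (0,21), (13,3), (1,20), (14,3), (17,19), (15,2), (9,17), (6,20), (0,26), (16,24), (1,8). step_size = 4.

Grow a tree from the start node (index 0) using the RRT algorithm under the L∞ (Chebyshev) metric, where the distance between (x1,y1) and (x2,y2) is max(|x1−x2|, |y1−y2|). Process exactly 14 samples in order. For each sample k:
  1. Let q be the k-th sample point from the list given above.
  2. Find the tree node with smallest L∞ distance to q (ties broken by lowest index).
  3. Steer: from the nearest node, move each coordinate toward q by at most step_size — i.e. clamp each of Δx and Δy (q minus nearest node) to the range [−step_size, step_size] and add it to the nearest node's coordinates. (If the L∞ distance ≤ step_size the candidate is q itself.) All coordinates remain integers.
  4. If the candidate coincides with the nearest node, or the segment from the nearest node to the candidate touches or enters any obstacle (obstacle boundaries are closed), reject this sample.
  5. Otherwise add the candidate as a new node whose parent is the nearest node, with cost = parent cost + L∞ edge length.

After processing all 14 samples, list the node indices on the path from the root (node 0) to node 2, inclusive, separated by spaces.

Path: 0 1 2

1. q=(16,6) nearest=0 d=16 new=(4,6) → blocked by [1,5]×[5,10], reject
2. q=(2,4) nearest=0 d=2 new=(2,4) → add node 1 parent=0 cost=2
3. q=(12,16) nearest=1 d=12 new=(6,8) → blocked by [6,9]×[6,10], reject
4. q=(0,21) nearest=1 d=17 new=(0,8) → blocked by [1,5]×[5,10], reject
5. q=(13,3) nearest=1 d=11 new=(6,3) → add node 2 parent=1 cost=6
6. q=(1,20) nearest=1 d=16 new=(1,8) → blocked by [1,5]×[5,10], reject
7. q=(14,3) nearest=2 d=8 new=(10,3) → add node 3 parent=2 cost=10
8. q=(17,19) nearest=1 d=15 new=(6,8) → blocked by [6,9]×[6,10], reject
9. q=(15,2) nearest=3 d=5 new=(14,2) → add node 4 parent=3 cost=14
10. q=(9,17) nearest=1 d=13 new=(6,8) → blocked by [6,9]×[6,10], reject
11. q=(6,20) nearest=1 d=16 new=(6,8) → blocked by [6,9]×[6,10], reject
12. q=(0,26) nearest=1 d=22 new=(0,8) → blocked by [1,5]×[5,10], reject
13. q=(16,24) nearest=1 d=20 new=(6,8) → blocked by [6,9]×[6,10], reject
14. q=(1,8) nearest=1 d=4 new=(1,8) → blocked by [1,5]×[5,10], reject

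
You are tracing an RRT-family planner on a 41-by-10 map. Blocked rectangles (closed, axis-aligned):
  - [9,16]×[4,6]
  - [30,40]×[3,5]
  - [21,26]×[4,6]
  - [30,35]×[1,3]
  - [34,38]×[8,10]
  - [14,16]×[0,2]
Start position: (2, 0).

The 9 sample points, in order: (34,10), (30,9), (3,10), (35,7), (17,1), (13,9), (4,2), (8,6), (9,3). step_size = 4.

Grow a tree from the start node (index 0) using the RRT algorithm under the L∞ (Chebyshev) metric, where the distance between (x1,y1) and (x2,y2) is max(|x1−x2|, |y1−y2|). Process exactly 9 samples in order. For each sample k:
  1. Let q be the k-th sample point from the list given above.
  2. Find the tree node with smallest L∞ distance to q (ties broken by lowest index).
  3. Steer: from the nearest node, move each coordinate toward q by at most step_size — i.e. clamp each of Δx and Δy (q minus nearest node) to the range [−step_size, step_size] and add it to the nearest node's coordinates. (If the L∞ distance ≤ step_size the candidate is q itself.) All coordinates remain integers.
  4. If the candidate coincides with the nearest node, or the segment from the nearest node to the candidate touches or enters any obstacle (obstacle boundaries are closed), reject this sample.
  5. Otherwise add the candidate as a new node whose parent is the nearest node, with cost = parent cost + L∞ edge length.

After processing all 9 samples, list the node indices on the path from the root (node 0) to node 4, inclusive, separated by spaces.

1. q=(34,10) nearest=0 d=32 new=(6,4) → add node 1 parent=0 cost=4
2. q=(30,9) nearest=1 d=24 new=(10,8) → add node 2 parent=1 cost=8
3. q=(3,10) nearest=1 d=6 new=(3,8) → add node 3 parent=1 cost=8
4. q=(35,7) nearest=2 d=25 new=(14,7) → add node 4 parent=2 cost=12
5. q=(17,1) nearest=4 d=6 new=(17,3) → blocked by [9,16]×[4,6], reject
6. q=(13,9) nearest=4 d=2 new=(13,9) → add node 5 parent=4 cost=14
7. q=(4,2) nearest=0 d=2 new=(4,2) → add node 6 parent=0 cost=2
8. q=(8,6) nearest=1 d=2 new=(8,6) → add node 7 parent=1 cost=6
9. q=(9,3) nearest=1 d=3 new=(9,3) → add node 8 parent=1 cost=7

Path: 0 1 2 4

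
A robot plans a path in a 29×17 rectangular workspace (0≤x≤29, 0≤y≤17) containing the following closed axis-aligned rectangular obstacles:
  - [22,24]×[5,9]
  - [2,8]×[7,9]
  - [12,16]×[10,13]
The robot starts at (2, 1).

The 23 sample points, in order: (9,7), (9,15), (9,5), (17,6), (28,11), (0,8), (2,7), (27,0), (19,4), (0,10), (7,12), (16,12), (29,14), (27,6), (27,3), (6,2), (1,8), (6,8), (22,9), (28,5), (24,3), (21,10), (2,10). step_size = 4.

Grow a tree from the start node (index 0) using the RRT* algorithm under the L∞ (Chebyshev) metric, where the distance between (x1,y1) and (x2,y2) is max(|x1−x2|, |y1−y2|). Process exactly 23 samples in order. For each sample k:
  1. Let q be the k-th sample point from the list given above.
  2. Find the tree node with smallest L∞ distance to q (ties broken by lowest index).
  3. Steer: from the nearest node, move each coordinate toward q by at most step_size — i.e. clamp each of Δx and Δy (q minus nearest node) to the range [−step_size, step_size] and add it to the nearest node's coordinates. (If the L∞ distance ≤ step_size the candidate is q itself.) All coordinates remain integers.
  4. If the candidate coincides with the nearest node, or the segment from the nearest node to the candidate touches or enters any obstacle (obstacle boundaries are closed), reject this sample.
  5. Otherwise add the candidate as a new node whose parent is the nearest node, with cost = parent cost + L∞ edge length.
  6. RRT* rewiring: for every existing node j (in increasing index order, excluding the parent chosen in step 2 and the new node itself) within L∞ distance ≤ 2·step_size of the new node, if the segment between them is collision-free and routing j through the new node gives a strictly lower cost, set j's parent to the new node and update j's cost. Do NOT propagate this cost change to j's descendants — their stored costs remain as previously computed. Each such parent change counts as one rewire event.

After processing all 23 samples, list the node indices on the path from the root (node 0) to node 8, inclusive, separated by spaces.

1. q=(9,7) nearest=0 d=7 new=(6,5) → add node 1 parent=0 cost=4
2. q=(9,15) nearest=1 d=10 new=(9,9) → blocked by [2,8]×[7,9], reject
3. q=(9,5) nearest=1 d=3 new=(9,5) → add node 2 parent=1 cost=7
4. q=(17,6) nearest=2 d=8 new=(13,6) → add node 3 parent=2 cost=11
5. q=(28,11) nearest=3 d=15 new=(17,10) → add node 4 parent=3 cost=15
6. q=(0,8) nearest=1 d=6 new=(2,8) → blocked by [2,8]×[7,9], reject
7. q=(2,7) nearest=1 d=4 new=(2,7) → blocked by [2,8]×[7,9], reject
8. q=(27,0) nearest=4 d=10 new=(21,6) → add node 5 parent=4 cost=19
9. q=(19,4) nearest=5 d=2 new=(19,4) → add node 6 parent=5 cost=21
10. q=(0,10) nearest=1 d=6 new=(2,9) → blocked by [2,8]×[7,9], reject
11. q=(7,12) nearest=3 d=6 new=(9,10) → add node 7 parent=3 cost=15
12. q=(16,12) nearest=4 d=2 new=(16,12) → blocked by [12,16]×[10,13], reject
13. q=(29,14) nearest=5 d=8 new=(25,10) → blocked by [22,24]×[5,9], reject
14. q=(27,6) nearest=5 d=6 new=(25,6) → blocked by [22,24]×[5,9], reject
15. q=(27,3) nearest=5 d=6 new=(25,3) → blocked by [22,24]×[5,9], reject
16. q=(6,2) nearest=1 d=3 new=(6,2) → add node 8 parent=1 cost=7
17. q=(1,8) nearest=1 d=5 new=(2,8) → blocked by [2,8]×[7,9], reject
18. q=(6,8) nearest=1 d=3 new=(6,8) → blocked by [2,8]×[7,9], reject
19. q=(22,9) nearest=5 d=3 new=(22,9) → blocked by [22,24]×[5,9], reject
20. q=(28,5) nearest=5 d=7 new=(25,5) → blocked by [22,24]×[5,9], reject
21. q=(24,3) nearest=5 d=3 new=(24,3) → blocked by [22,24]×[5,9], reject
22. q=(21,10) nearest=4 d=4 new=(21,10) → add node 9 parent=4 cost=19
23. q=(2,10) nearest=1 d=5 new=(2,9) → blocked by [2,8]×[7,9], reject

Path: 0 1 8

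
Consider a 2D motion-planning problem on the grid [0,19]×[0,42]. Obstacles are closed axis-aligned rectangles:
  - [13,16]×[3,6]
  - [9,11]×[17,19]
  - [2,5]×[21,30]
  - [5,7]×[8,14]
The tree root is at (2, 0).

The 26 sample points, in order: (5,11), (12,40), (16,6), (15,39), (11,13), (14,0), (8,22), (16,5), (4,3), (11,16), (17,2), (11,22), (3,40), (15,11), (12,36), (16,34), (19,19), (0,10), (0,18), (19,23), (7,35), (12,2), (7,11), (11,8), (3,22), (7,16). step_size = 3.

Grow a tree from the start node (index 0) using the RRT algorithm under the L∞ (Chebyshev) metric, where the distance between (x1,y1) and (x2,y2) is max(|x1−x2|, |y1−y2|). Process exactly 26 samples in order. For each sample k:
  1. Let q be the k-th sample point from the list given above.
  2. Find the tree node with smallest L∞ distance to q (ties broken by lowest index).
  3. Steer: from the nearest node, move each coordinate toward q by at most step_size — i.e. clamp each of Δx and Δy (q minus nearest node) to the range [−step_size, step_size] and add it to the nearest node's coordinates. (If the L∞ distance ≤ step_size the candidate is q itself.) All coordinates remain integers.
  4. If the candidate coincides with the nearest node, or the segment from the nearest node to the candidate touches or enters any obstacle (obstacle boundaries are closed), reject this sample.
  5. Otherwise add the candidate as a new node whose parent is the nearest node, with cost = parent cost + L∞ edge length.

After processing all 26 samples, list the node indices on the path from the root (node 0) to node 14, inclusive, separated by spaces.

1. q=(5,11) nearest=0 d=11 new=(5,3) → add node 1 parent=0 cost=3
2. q=(12,40) nearest=1 d=37 new=(8,6) → add node 2 parent=1 cost=6
3. q=(16,6) nearest=2 d=8 new=(11,6) → add node 3 parent=2 cost=9
4. q=(15,39) nearest=2 d=33 new=(11,9) → add node 4 parent=2 cost=9
5. q=(11,13) nearest=4 d=4 new=(11,12) → add node 5 parent=4 cost=12
6. q=(14,0) nearest=2 d=6 new=(11,3) → add node 6 parent=2 cost=9
7. q=(8,22) nearest=5 d=10 new=(8,15) → add node 7 parent=5 cost=15
8. q=(16,5) nearest=3 d=5 new=(14,5) → blocked by [13,16]×[3,6], reject
9. q=(4,3) nearest=1 d=1 new=(4,3) → add node 8 parent=1 cost=4
10. q=(11,16) nearest=7 d=3 new=(11,16) → add node 9 parent=7 cost=18
11. q=(17,2) nearest=3 d=6 new=(14,3) → blocked by [13,16]×[3,6], reject
12. q=(11,22) nearest=9 d=6 new=(11,19) → blocked by [9,11]×[17,19], reject
13. q=(3,40) nearest=9 d=24 new=(8,19) → blocked by [9,11]×[17,19], reject
14. q=(15,11) nearest=4 d=4 new=(14,11) → add node 10 parent=4 cost=12
15. q=(12,36) nearest=9 d=20 new=(12,19) → add node 11 parent=9 cost=21
16. q=(16,34) nearest=11 d=15 new=(15,22) → add node 12 parent=11 cost=24
17. q=(19,19) nearest=12 d=4 new=(18,19) → add node 13 parent=12 cost=27
18. q=(0,10) nearest=1 d=7 new=(2,6) → add node 14 parent=1 cost=6
19. q=(0,18) nearest=7 d=8 new=(5,18) → add node 15 parent=7 cost=18
20. q=(19,23) nearest=12 d=4 new=(18,23) → add node 16 parent=12 cost=27
21. q=(7,35) nearest=16 d=12 new=(15,26) → add node 17 parent=16 cost=30
22. q=(12,2) nearest=6 d=1 new=(12,2) → add node 18 parent=6 cost=10
23. q=(7,11) nearest=4 d=4 new=(8,11) → add node 19 parent=4 cost=12
24. q=(11,8) nearest=4 d=1 new=(11,8) → add node 20 parent=4 cost=10
25. q=(3,22) nearest=15 d=4 new=(3,21) → blocked by [2,5]×[21,30], reject
26. q=(7,16) nearest=7 d=1 new=(7,16) → add node 21 parent=7 cost=16

Path: 0 1 14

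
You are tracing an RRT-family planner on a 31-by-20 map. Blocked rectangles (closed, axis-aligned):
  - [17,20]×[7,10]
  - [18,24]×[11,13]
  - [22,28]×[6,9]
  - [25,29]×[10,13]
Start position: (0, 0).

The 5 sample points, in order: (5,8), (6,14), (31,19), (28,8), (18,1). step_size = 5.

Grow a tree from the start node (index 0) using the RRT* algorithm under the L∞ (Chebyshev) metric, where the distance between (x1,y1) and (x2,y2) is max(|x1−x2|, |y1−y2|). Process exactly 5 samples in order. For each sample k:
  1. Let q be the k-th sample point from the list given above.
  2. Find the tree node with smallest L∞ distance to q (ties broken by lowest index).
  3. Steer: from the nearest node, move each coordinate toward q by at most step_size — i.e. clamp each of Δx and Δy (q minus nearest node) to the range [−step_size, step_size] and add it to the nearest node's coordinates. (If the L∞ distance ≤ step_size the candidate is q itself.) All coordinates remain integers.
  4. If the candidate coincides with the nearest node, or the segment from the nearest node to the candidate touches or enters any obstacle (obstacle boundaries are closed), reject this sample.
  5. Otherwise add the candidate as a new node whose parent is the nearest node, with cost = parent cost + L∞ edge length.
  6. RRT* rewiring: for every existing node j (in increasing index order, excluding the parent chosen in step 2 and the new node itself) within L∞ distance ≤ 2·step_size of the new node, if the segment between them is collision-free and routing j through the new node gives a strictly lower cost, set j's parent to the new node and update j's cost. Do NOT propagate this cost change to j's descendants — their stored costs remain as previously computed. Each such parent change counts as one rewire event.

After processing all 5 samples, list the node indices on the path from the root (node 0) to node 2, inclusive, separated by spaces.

Path: 0 1 2

1. q=(5,8) nearest=0 d=8 new=(5,5) → add node 1 parent=0 cost=5
2. q=(6,14) nearest=1 d=9 new=(6,10) → add node 2 parent=1 cost=10
3. q=(31,19) nearest=2 d=25 new=(11,15) → add node 3 parent=2 cost=15
4. q=(28,8) nearest=3 d=17 new=(16,10) → add node 4 parent=3 cost=20
5. q=(18,1) nearest=4 d=9 new=(18,5) → blocked by [17,20]×[7,10], reject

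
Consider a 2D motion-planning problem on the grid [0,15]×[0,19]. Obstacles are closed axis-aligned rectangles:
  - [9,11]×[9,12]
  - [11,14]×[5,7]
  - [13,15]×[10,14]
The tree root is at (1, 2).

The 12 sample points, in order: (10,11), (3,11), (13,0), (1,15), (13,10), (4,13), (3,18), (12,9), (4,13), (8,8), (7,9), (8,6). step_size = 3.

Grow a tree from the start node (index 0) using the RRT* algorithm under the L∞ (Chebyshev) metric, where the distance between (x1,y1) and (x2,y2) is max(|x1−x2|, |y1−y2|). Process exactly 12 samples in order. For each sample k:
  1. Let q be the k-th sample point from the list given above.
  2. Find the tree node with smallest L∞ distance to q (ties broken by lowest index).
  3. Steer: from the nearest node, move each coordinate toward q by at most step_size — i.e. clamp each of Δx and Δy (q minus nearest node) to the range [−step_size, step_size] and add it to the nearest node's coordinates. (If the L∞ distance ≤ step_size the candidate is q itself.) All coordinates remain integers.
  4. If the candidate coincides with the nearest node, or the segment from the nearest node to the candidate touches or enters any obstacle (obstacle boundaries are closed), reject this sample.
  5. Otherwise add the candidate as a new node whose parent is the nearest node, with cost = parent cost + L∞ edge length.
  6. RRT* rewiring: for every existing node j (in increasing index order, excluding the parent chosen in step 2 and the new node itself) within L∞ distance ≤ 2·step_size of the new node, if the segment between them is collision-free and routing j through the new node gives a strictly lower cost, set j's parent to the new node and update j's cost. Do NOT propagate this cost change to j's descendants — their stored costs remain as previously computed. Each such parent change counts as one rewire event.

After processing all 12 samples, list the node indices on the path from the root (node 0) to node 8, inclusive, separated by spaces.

1. q=(10,11) nearest=0 d=9 new=(4,5) → add node 1 parent=0 cost=3
2. q=(3,11) nearest=1 d=6 new=(3,8) → add node 2 parent=1 cost=6
3. q=(13,0) nearest=1 d=9 new=(7,2) → add node 3 parent=1 cost=6
4. q=(1,15) nearest=2 d=7 new=(1,11) → add node 4 parent=2 cost=9
5. q=(13,10) nearest=3 d=8 new=(10,5) → add node 5 parent=3 cost=9
6. q=(4,13) nearest=4 d=3 new=(4,13) → add node 6 parent=4 cost=12
7. q=(3,18) nearest=6 d=5 new=(3,16) → add node 7 parent=6 cost=15
8. q=(12,9) nearest=5 d=4 new=(12,8) → blocked by [11,14]×[5,7], reject
9. q=(4,13) nearest=6 d=0 → coincident, reject
10. q=(8,8) nearest=5 d=3 new=(8,8) → add node 8 parent=5 cost=12
11. q=(7,9) nearest=8 d=1 new=(7,9) → add node 9 parent=8 cost=13
12. q=(8,6) nearest=5 d=2 new=(8,6) → add node 10 parent=5 cost=11

Path: 0 1 3 5 8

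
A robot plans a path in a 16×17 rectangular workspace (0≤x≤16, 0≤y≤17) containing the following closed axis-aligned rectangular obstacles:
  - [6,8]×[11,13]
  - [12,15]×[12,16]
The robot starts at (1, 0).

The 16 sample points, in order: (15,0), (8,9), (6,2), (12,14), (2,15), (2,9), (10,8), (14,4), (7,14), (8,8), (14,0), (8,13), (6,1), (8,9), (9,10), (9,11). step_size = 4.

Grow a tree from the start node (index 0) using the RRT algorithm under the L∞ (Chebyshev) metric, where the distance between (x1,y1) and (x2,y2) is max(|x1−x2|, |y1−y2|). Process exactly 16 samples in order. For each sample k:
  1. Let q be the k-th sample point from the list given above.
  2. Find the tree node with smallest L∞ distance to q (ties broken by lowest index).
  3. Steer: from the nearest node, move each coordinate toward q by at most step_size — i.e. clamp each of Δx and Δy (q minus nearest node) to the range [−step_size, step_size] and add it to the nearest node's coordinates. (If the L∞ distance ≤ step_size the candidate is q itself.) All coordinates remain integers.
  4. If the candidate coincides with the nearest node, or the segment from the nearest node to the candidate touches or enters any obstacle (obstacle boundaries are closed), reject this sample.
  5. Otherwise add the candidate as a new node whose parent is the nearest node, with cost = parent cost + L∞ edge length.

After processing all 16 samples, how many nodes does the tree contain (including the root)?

Node count: 14

1. q=(15,0) nearest=0 d=14 new=(5,0) → add node 1 parent=0 cost=4
2. q=(8,9) nearest=0 d=9 new=(5,4) → add node 2 parent=0 cost=4
3. q=(6,2) nearest=1 d=2 new=(6,2) → add node 3 parent=1 cost=6
4. q=(12,14) nearest=2 d=10 new=(9,8) → add node 4 parent=2 cost=8
5. q=(2,15) nearest=4 d=7 new=(5,12) → blocked by [6,8]×[11,13], reject
6. q=(2,9) nearest=2 d=5 new=(2,8) → add node 5 parent=2 cost=8
7. q=(10,8) nearest=4 d=1 new=(10,8) → add node 6 parent=4 cost=9
8. q=(14,4) nearest=6 d=4 new=(14,4) → add node 7 parent=6 cost=13
9. q=(7,14) nearest=4 d=6 new=(7,12) → blocked by [6,8]×[11,13], reject
10. q=(8,8) nearest=4 d=1 new=(8,8) → add node 8 parent=4 cost=9
11. q=(14,0) nearest=7 d=4 new=(14,0) → add node 9 parent=7 cost=17
12. q=(8,13) nearest=4 d=5 new=(8,12) → blocked by [6,8]×[11,13], reject
13. q=(6,1) nearest=1 d=1 new=(6,1) → add node 10 parent=1 cost=5
14. q=(8,9) nearest=4 d=1 new=(8,9) → add node 11 parent=4 cost=9
15. q=(9,10) nearest=11 d=1 new=(9,10) → add node 12 parent=11 cost=10
16. q=(9,11) nearest=12 d=1 new=(9,11) → add node 13 parent=12 cost=11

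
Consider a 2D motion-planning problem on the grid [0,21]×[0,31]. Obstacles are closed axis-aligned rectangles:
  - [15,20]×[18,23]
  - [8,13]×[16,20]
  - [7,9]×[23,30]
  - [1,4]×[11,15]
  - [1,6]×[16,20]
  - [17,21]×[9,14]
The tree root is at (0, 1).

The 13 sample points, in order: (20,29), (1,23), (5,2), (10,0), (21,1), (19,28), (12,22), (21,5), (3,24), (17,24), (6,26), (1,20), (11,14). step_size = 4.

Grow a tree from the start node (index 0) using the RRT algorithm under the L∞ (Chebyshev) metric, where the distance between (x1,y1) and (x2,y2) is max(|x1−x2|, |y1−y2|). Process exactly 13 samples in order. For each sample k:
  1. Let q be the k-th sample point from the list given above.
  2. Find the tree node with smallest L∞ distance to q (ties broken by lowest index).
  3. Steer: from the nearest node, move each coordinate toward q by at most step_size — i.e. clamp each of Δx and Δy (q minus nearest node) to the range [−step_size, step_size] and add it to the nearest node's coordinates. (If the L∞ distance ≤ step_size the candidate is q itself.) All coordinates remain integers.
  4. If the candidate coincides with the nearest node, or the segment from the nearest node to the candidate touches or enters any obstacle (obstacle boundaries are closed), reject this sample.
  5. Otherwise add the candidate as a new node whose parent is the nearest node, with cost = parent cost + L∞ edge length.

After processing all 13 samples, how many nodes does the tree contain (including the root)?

1. q=(20,29) nearest=0 d=28 new=(4,5) → add node 1 parent=0 cost=4
2. q=(1,23) nearest=1 d=18 new=(1,9) → add node 2 parent=1 cost=8
3. q=(5,2) nearest=1 d=3 new=(5,2) → add node 3 parent=1 cost=7
4. q=(10,0) nearest=3 d=5 new=(9,0) → add node 4 parent=3 cost=11
5. q=(21,1) nearest=4 d=12 new=(13,1) → add node 5 parent=4 cost=15
6. q=(19,28) nearest=2 d=19 new=(5,13) → blocked by [1,4]×[11,15], reject
7. q=(12,22) nearest=2 d=13 new=(5,13) → blocked by [1,4]×[11,15], reject
8. q=(21,5) nearest=5 d=8 new=(17,5) → add node 6 parent=5 cost=19
9. q=(3,24) nearest=2 d=15 new=(3,13) → blocked by [1,4]×[11,15], reject
10. q=(17,24) nearest=2 d=16 new=(5,13) → blocked by [1,4]×[11,15], reject
11. q=(6,26) nearest=2 d=17 new=(5,13) → blocked by [1,4]×[11,15], reject
12. q=(1,20) nearest=2 d=11 new=(1,13) → blocked by [1,4]×[11,15], reject
13. q=(11,14) nearest=1 d=9 new=(8,9) → add node 7 parent=1 cost=8

Node count: 8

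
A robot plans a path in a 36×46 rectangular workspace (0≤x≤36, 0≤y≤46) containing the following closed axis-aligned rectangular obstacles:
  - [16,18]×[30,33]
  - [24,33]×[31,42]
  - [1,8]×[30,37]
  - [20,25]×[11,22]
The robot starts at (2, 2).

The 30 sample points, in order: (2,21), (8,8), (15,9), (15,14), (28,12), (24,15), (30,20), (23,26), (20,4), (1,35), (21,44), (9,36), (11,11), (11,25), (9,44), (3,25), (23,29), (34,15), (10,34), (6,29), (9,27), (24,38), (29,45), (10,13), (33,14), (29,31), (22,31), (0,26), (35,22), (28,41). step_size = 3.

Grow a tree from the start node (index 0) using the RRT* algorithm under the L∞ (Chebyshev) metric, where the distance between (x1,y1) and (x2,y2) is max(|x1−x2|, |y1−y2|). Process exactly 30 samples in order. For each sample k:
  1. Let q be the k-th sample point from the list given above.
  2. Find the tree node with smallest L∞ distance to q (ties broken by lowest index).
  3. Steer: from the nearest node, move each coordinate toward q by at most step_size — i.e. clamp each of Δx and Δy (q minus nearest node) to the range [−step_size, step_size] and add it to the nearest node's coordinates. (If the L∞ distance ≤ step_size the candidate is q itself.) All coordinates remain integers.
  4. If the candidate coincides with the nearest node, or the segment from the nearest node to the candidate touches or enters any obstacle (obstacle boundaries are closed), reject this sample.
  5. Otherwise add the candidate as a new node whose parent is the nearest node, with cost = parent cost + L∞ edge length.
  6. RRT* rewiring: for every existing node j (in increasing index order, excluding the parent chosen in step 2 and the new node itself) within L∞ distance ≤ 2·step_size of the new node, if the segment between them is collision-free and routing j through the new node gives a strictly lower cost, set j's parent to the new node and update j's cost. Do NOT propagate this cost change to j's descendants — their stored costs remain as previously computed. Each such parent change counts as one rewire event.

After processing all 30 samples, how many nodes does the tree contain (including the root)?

1. q=(2,21) nearest=0 d=19 new=(2,5) → add node 1 parent=0 cost=3
2. q=(8,8) nearest=0 d=6 new=(5,5) → add node 2 parent=0 cost=3
3. q=(15,9) nearest=2 d=10 new=(8,8) → add node 3 parent=2 cost=6
4. q=(15,14) nearest=3 d=7 new=(11,11) → add node 4 parent=3 cost=9
5. q=(28,12) nearest=4 d=17 new=(14,12) → add node 5 parent=4 cost=12
6. q=(24,15) nearest=5 d=10 new=(17,15) → add node 6 parent=5 cost=15
7. q=(30,20) nearest=6 d=13 new=(20,18) → blocked by [20,25]×[11,22], reject
8. q=(23,26) nearest=6 d=11 new=(20,18) → blocked by [20,25]×[11,22], reject
9. q=(20,4) nearest=5 d=8 new=(17,9) → add node 7 parent=5 cost=15
10. q=(1,35) nearest=6 d=20 new=(14,18) → add node 8 parent=6 cost=18
11. q=(21,44) nearest=8 d=26 new=(17,21) → add node 9 parent=8 cost=21
12. q=(9,36) nearest=9 d=15 new=(14,24) → add node 10 parent=9 cost=24
13. q=(11,11) nearest=4 d=0 → coincident, reject
14. q=(11,25) nearest=10 d=3 new=(11,25) → add node 11 parent=10 cost=27
15. q=(9,44) nearest=11 d=19 new=(9,28) → add node 12 parent=11 cost=30
16. q=(3,25) nearest=12 d=6 new=(6,25) → add node 13 parent=12 cost=33
17. q=(23,29) nearest=9 d=8 new=(20,24) → add node 14 parent=9 cost=24
18. q=(34,15) nearest=14 d=14 new=(23,21) → blocked by [20,25]×[11,22], reject
19. q=(10,34) nearest=12 d=6 new=(10,31) → add node 15 parent=12 cost=33
20. q=(6,29) nearest=12 d=3 new=(6,29) → add node 16 parent=12 cost=33
21. q=(9,27) nearest=12 d=1 new=(9,27) → add node 17 parent=12 cost=31
22. q=(24,38) nearest=11 d=13 new=(14,28) → add node 18 parent=11 cost=30
23. q=(29,45) nearest=18 d=17 new=(17,31) → blocked by [16,18]×[30,33], reject
24. q=(10,13) nearest=4 d=2 new=(10,13) → add node 19 parent=4 cost=11; rewire 8→19 (16<18)
25. q=(33,14) nearest=14 d=13 new=(23,21) → blocked by [20,25]×[11,22], reject
26. q=(29,31) nearest=14 d=9 new=(23,27) → add node 20 parent=14 cost=27
27. q=(22,31) nearest=20 d=4 new=(22,30) → add node 21 parent=20 cost=30
28. q=(0,26) nearest=13 d=6 new=(3,26) → add node 22 parent=13 cost=36
29. q=(35,22) nearest=20 d=12 new=(26,24) → add node 23 parent=20 cost=30
30. q=(28,41) nearest=21 d=11 new=(25,33) → blocked by [24,33]×[31,42], reject

Node count: 24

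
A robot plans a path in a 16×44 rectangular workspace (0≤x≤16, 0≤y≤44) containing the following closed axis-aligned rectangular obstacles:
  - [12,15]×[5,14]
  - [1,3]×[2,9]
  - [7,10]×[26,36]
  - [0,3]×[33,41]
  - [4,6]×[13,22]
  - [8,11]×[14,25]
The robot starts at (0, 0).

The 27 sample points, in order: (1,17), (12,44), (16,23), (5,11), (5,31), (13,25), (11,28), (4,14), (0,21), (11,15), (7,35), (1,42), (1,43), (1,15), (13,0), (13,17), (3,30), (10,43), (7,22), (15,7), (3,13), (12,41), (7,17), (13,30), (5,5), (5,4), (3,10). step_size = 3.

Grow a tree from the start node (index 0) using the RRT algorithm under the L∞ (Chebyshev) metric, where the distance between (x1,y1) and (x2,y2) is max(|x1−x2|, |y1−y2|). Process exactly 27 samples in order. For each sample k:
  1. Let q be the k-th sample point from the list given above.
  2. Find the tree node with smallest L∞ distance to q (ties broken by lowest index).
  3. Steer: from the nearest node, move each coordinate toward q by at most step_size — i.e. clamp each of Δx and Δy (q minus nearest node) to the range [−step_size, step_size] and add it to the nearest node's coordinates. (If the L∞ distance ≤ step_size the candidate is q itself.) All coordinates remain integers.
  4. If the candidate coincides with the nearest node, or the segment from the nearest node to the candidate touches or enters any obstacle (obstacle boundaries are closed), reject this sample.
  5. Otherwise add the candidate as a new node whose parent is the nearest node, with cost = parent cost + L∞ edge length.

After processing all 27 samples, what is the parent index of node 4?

Parent of node 4: 3

1. q=(1,17) nearest=0 d=17 new=(1,3) → blocked by [1,3]×[2,9], reject
2. q=(12,44) nearest=0 d=44 new=(3,3) → blocked by [1,3]×[2,9], reject
3. q=(16,23) nearest=0 d=23 new=(3,3) → blocked by [1,3]×[2,9], reject
4. q=(5,11) nearest=0 d=11 new=(3,3) → blocked by [1,3]×[2,9], reject
5. q=(5,31) nearest=0 d=31 new=(3,3) → blocked by [1,3]×[2,9], reject
6. q=(13,25) nearest=0 d=25 new=(3,3) → blocked by [1,3]×[2,9], reject
7. q=(11,28) nearest=0 d=28 new=(3,3) → blocked by [1,3]×[2,9], reject
8. q=(4,14) nearest=0 d=14 new=(3,3) → blocked by [1,3]×[2,9], reject
9. q=(0,21) nearest=0 d=21 new=(0,3) → add node 1 parent=0 cost=3
10. q=(11,15) nearest=1 d=12 new=(3,6) → blocked by [1,3]×[2,9], reject
11. q=(7,35) nearest=1 d=32 new=(3,6) → blocked by [1,3]×[2,9], reject
12. q=(1,42) nearest=1 d=39 new=(1,6) → blocked by [1,3]×[2,9], reject
13. q=(1,43) nearest=1 d=40 new=(1,6) → blocked by [1,3]×[2,9], reject
14. q=(1,15) nearest=1 d=12 new=(1,6) → blocked by [1,3]×[2,9], reject
15. q=(13,0) nearest=0 d=13 new=(3,0) → add node 2 parent=0 cost=3
16. q=(13,17) nearest=1 d=14 new=(3,6) → blocked by [1,3]×[2,9], reject
17. q=(3,30) nearest=1 d=27 new=(3,6) → blocked by [1,3]×[2,9], reject
18. q=(10,43) nearest=1 d=40 new=(3,6) → blocked by [1,3]×[2,9], reject
19. q=(7,22) nearest=1 d=19 new=(3,6) → blocked by [1,3]×[2,9], reject
20. q=(15,7) nearest=2 d=12 new=(6,3) → add node 3 parent=2 cost=6
21. q=(3,13) nearest=1 d=10 new=(3,6) → blocked by [1,3]×[2,9], reject
22. q=(12,41) nearest=1 d=38 new=(3,6) → blocked by [1,3]×[2,9], reject
23. q=(7,17) nearest=1 d=14 new=(3,6) → blocked by [1,3]×[2,9], reject
24. q=(13,30) nearest=1 d=27 new=(3,6) → blocked by [1,3]×[2,9], reject
25. q=(5,5) nearest=3 d=2 new=(5,5) → add node 4 parent=3 cost=8
26. q=(5,4) nearest=3 d=1 new=(5,4) → add node 5 parent=3 cost=7
27. q=(3,10) nearest=4 d=5 new=(3,8) → blocked by [1,3]×[2,9], reject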